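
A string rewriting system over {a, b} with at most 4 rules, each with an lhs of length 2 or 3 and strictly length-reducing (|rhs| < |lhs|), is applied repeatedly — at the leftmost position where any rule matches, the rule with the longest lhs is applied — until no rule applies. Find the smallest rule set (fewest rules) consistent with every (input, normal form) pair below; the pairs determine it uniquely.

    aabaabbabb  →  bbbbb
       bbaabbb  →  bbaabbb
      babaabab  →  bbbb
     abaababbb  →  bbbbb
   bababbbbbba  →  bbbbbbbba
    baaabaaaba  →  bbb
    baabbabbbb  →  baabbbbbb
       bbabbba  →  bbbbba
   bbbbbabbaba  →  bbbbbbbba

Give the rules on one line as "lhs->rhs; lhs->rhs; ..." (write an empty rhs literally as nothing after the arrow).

aaa->aa; aba->b; bab->bb

  | aabaabbabb => ababbabb => bbbabb => bbbbb
  | bbaabbb
  | babaabab => bbaabab => bbabb => bbbb
  | abaababbb => bababbb => bbabbb => bbbbb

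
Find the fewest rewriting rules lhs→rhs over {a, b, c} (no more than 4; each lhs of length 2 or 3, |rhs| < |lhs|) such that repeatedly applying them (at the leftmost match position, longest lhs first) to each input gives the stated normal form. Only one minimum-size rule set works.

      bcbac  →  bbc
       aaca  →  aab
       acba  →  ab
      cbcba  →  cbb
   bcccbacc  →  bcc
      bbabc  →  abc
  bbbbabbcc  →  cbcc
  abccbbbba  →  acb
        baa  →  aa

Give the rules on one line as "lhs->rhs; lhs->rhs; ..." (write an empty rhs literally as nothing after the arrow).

ba->a; bbb->cb; ca->b; ccc->bb

  | bcbac => bcac => bbc
  | aaca => aab
  | acba => aca => ab
  | cbcba => cbca => cbb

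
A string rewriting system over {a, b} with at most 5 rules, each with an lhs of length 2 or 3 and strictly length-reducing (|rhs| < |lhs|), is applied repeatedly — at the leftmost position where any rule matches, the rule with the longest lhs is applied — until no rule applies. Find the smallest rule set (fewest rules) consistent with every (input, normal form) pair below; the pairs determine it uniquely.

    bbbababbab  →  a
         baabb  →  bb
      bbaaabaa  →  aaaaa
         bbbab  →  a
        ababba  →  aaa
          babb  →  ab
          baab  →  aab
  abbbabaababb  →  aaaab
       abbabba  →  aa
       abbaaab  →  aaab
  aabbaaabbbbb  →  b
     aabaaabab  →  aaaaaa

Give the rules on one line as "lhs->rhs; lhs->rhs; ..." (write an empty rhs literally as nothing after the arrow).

abb->bb; ba->a; bab->a; bbb->b

  | bbbababbab => bababbab => aabbab => abbab => bbab => ba => a
  | baabb => aabb => abb => bb
  | bbaaabaa => baaabaa => aaabaa => aaaaa
  | bbbab => bab => a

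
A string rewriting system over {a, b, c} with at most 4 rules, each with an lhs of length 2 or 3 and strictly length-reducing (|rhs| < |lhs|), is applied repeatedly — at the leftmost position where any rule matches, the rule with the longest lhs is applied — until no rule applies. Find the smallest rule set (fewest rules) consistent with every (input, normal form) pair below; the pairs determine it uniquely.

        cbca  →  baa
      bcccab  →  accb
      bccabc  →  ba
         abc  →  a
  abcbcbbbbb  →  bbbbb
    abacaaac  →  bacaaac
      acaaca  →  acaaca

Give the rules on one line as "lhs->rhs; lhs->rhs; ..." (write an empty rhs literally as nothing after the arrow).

  | cbca => baa
  | bcccab => accab => accb
  | bccabc => acabc => acbc => aba => ba
  | abc => bc => a

ab->b; bc->a; cbc->ba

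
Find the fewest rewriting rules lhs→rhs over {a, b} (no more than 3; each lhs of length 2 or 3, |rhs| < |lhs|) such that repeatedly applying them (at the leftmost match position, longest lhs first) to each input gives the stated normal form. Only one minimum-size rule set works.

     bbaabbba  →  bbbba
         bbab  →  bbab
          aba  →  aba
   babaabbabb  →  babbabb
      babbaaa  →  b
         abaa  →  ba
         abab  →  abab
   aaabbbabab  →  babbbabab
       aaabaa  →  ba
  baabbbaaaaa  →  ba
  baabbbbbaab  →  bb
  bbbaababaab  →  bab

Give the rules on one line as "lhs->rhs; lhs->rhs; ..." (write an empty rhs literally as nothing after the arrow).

aa->b; baa->aa

  | bbaabbba => baabbba => aabbba => bbbba
  | bbab
  | aba
  | babaabbabb => baaabbabb => aaabbabb => babbabb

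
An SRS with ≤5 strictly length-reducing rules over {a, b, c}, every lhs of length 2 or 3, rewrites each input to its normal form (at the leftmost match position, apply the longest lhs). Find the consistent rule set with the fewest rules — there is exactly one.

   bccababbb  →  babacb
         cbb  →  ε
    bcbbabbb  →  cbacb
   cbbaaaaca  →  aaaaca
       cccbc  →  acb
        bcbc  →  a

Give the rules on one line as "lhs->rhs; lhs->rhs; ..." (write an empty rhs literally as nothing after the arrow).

  | bccababbb => bcababbb => bababbb => babacb
  | cbb => ε
  | bcbbabbb => bbbabbb => cbabbb => cbacb
  | cbbaaaaca => aaaaca

bb->c; bc->b; cbb->; cc->a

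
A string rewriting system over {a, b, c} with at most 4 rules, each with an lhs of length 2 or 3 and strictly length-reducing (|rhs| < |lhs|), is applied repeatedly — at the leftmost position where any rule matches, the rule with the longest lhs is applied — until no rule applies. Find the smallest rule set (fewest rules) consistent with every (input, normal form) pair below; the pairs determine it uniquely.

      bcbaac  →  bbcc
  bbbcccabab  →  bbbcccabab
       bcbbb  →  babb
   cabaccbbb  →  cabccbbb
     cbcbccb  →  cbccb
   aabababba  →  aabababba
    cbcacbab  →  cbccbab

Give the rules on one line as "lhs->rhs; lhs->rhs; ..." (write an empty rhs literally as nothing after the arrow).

  | bcbaac => baaac => bbcc
  | bbbcccabab
  | bcbbb => babb
  | cabaccbbb => cabccbbb

aaa->bc; ac->c; bcb->ba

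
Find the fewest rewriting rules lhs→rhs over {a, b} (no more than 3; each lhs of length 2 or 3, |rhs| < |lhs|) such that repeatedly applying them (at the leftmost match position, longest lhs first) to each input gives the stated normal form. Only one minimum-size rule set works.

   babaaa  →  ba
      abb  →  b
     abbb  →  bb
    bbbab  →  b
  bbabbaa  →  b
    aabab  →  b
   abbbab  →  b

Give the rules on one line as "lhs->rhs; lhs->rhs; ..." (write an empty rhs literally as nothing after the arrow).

  | babaaa => baaa => ba
  | abb => b
  | abbb => bb
  | bbbab => bbab => bab => b

aa->; ab->; bba->ba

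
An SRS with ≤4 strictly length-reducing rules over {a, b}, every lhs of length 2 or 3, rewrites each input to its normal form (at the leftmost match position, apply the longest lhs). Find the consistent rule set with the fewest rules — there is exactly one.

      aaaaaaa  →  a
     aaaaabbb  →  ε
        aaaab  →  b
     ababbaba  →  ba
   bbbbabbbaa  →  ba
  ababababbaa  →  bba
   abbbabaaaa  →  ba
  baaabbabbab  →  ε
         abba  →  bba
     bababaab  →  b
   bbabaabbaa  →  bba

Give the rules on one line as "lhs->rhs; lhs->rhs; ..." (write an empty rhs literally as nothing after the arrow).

  | aaaaaaa => aaaaaa => aaaaa => aaaa => aaa => aa => a
  | aaaaabbb => aaaabbb => aaabbb => aabbb => abbb => bbb => ε
  | aaaab => aaab => aab => ab => b
  | ababbaba => babbaba => bbbaba => aba => ba

aa->a; ab->b; bbb->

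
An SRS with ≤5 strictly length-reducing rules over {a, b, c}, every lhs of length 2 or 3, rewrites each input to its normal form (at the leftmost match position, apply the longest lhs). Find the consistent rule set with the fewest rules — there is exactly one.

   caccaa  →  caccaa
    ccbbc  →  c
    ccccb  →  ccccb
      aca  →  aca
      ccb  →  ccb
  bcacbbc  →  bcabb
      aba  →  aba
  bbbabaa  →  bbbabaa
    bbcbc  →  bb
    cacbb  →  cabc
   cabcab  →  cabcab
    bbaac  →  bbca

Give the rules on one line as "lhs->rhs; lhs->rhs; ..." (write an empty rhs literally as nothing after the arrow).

  | caccaa
  | ccbbc => cbcc => c
  | ccccb
  | aca

aac->ca; bcc->bb; cbb->bc; cbc->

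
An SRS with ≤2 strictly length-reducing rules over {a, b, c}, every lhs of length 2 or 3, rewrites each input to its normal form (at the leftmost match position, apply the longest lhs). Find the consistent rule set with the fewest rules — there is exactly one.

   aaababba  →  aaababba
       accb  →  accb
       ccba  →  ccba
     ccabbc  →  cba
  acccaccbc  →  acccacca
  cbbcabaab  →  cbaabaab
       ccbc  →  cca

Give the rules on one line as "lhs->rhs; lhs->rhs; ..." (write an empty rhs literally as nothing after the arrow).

bc->a; cab->b

  | aaababba
  | accb
  | ccba
  | ccabbc => cbbc => cba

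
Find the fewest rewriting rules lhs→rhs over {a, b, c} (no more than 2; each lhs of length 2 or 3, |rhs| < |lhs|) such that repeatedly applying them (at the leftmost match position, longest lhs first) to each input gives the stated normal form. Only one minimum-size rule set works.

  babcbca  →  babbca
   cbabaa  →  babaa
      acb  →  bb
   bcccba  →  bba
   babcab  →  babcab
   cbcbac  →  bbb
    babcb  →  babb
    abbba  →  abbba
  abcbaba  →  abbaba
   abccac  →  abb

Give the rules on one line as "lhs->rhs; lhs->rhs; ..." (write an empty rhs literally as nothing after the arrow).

  | babcbca => babbca
  | cbabaa => babaa
  | acb => bb
  | bcccba => bccba => bcba => bba

ac->b; cb->b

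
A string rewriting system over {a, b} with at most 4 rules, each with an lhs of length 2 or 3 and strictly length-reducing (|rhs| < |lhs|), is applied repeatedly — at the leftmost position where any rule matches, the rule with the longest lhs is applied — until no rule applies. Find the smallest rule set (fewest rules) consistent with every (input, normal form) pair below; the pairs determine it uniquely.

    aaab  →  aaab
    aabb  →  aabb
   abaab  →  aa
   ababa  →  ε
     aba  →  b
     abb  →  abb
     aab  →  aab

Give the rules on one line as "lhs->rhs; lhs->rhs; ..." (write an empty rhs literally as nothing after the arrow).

aba->b; bab->aa; bba->

  | aaab
  | aabb
  | abaab => bab => aa
  | ababa => bba => ε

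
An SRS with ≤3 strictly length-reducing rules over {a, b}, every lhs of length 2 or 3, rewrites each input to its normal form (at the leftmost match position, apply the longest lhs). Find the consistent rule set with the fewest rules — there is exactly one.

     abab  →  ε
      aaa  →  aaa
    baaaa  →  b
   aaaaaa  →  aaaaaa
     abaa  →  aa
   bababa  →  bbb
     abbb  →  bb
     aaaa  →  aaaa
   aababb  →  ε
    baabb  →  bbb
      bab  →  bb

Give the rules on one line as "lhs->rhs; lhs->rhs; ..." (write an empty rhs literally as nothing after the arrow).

ab->; ba->b

  | abab => ab => ε
  | aaa
  | baaaa => baaa => baa => ba => b
  | aaaaaa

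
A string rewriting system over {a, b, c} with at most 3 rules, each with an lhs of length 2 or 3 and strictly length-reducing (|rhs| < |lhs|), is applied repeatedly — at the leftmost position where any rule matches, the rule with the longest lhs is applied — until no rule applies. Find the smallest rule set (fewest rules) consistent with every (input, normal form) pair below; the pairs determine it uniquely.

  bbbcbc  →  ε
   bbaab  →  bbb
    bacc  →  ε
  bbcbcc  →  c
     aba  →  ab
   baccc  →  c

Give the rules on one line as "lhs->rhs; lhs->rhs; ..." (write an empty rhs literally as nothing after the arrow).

ba->b; bc->c; cc->

  | bbbcbc => bbcbc => bcbc => cbc => cc => ε
  | bbaab => bbab => bbb
  | bacc => bcc => cc => ε
  | bbcbcc => bcbcc => cbcc => ccc => c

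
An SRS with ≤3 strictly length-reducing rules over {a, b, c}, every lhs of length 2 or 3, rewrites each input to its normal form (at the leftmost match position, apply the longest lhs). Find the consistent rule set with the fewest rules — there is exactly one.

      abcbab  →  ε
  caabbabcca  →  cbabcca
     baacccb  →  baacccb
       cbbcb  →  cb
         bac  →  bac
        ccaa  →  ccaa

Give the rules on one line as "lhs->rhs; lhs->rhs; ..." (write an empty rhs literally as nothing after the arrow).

  | abcbab => aab => ε
  | caabbabcca => cbabcca
  | baacccb
  | cbbcb => cb

aab->; bcb->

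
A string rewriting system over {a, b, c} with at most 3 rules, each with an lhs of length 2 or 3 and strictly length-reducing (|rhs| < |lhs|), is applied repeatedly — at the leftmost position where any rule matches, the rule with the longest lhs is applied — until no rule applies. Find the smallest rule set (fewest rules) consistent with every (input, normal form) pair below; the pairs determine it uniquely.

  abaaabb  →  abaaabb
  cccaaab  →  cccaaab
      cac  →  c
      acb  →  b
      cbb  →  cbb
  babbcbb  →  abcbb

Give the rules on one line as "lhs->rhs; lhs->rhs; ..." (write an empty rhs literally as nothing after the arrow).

  | abaaabb
  | cccaaab
  | cac => c
  | acb => b

ac->; bab->a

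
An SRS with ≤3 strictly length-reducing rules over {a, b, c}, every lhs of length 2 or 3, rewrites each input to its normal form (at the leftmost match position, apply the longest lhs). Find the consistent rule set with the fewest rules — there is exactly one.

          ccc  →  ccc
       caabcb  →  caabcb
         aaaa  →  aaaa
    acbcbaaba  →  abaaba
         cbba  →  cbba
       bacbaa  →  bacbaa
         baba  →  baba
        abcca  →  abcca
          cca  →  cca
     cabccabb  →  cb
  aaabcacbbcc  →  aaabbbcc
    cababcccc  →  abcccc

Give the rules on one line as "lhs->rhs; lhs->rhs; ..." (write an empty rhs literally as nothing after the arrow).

cab->; cac->; cbc->

  | ccc
  | caabcb
  | aaaa
  | acbcbaaba => abaaba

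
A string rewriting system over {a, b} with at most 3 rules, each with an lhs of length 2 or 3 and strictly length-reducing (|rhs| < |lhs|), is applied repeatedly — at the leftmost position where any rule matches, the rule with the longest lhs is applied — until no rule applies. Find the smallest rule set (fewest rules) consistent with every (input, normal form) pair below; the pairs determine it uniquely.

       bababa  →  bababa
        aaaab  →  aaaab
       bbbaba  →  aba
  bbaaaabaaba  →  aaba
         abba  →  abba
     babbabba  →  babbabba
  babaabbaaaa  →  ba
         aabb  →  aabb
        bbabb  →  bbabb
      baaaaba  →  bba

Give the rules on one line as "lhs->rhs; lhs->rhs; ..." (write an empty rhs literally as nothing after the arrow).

  | bababa
  | aaaab
  | bbbaba => aba
  | bbaaaabaaba => bbaabaaba => bbbaaba => aaba

baa->b; bbb->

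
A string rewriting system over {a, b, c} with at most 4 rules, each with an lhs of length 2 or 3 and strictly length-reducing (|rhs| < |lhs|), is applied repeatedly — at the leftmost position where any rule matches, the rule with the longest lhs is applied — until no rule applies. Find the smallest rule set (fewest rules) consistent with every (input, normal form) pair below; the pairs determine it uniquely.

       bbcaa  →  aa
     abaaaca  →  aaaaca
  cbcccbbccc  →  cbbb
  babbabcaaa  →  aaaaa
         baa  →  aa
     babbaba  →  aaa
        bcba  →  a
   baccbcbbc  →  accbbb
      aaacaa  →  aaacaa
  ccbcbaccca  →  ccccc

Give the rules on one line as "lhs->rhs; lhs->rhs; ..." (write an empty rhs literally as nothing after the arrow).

ba->a; bc->b; cca->cc

  | bbcaa => bbaa => baa => aa
  | abaaaca => aaaaca
  | cbcccbbccc => cbccbbccc => cbcbbccc => cbbbccc => cbbbcc => cbbbc => cbbb
  | babbabcaaa => abbabcaaa => ababcaaa => aabcaaa => aabaaa => aaaaa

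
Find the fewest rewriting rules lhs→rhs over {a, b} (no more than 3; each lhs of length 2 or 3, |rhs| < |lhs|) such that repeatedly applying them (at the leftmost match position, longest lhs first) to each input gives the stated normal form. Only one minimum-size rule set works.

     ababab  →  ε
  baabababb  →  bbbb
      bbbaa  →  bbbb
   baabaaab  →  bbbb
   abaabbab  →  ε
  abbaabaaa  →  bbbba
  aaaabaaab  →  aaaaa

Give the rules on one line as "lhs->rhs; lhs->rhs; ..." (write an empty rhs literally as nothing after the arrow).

ab->; baa->bb

  | ababab => abab => ab => ε
  | baabababb => bbbababb => bbbabb => bbbb
  | bbbaa => bbbb
  | baabaaab => bbbaaab => bbbbab => bbbb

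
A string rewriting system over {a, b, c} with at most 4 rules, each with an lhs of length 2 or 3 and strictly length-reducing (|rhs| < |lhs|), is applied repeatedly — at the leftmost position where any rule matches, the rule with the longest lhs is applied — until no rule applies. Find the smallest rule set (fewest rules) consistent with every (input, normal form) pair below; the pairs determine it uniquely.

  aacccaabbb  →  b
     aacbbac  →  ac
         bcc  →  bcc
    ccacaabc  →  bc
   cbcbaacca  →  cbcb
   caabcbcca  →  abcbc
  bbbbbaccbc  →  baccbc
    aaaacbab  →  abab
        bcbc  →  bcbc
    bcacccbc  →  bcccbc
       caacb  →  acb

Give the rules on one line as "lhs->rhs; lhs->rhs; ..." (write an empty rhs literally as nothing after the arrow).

aac->ca; bb->; ca->

  | aacccaabbb => caccaabbb => ccaabbb => cabbb => bbb => b
  | aacbbac => cabbac => bbac => ac
  | bcc
  | ccacaabc => ccaabc => cabc => bc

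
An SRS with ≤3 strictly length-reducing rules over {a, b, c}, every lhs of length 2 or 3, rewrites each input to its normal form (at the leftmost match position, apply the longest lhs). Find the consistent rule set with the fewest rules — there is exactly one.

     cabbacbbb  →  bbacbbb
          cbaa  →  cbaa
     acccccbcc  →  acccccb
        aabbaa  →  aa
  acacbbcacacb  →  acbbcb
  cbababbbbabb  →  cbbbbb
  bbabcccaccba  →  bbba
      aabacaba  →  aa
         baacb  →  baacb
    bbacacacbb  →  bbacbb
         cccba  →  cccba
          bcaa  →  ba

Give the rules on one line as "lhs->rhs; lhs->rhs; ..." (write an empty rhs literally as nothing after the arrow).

  | cabbacbbb => bbacbbb
  | cbaa
  | acccccbcc => acccccb
  | aabbaa => abaa => aa

ab->; bcc->b; ca->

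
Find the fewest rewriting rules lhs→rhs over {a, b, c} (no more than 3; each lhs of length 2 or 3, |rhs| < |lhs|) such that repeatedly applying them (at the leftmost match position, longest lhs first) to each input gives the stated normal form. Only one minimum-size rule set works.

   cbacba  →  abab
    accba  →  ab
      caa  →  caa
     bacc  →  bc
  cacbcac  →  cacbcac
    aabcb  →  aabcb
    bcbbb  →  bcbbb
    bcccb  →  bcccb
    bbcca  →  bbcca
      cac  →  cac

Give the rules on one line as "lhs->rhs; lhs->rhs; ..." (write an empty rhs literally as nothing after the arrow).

acc->c; cba->ab

  | cbacba => abcba => abab
  | accba => cba => ab
  | caa
  | bacc => bc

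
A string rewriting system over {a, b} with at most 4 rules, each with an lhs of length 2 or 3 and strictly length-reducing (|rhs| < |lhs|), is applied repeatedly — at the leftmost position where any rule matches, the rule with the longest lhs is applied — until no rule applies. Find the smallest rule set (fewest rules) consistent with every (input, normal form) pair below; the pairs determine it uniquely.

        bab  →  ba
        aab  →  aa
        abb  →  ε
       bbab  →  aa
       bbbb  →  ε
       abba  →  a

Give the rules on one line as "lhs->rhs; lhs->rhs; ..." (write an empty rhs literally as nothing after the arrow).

ab->a; abb->; bb->a

  | bab => ba
  | aab => aa
  | abb => ε
  | bbab => aab => aa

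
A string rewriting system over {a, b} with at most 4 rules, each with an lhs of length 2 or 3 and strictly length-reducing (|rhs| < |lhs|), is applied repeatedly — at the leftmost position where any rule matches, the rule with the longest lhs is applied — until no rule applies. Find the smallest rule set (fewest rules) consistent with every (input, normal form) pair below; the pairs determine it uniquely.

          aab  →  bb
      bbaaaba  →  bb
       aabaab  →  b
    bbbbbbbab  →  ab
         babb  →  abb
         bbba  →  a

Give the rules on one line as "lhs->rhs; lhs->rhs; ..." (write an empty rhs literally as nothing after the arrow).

  | aab => bb
  | bbaaaba => bbbaba => aba => bb
  | aabaab => bbaab => bbbb => b
  | bbbbbbbab => bbbbab => bab => ab

aa->b; aba->bb; bab->ab; bbb->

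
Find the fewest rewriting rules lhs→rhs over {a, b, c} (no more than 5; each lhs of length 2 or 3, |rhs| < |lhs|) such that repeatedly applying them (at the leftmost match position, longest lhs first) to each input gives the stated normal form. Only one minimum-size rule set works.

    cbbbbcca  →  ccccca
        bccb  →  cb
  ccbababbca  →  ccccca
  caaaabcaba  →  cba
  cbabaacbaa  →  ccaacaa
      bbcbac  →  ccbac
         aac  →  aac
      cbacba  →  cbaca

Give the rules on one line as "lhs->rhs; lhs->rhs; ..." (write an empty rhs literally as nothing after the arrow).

ab->b; acb->ac; bb->c; bc->

  | cbbbbcca => ccbbcca => ccccca
  | bccb => cb
  | ccbababbca => ccbbabbca => cccabbca => cccbbca => ccccca
  | caaaabcaba => caaabcaba => caabcaba => cabcaba => cbcaba => caba => cba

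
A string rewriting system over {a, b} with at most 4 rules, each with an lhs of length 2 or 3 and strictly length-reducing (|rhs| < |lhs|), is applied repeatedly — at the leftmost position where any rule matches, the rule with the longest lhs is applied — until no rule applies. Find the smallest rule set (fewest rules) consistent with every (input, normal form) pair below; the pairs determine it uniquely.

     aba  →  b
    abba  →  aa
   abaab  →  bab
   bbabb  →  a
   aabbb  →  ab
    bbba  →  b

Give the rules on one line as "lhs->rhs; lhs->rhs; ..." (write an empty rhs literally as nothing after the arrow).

  | aba => b
  | abba => bba => aa
  | abaab => bab
  | bbabb => aabb => abb => bb => a

aba->b; abb->bb; bb->a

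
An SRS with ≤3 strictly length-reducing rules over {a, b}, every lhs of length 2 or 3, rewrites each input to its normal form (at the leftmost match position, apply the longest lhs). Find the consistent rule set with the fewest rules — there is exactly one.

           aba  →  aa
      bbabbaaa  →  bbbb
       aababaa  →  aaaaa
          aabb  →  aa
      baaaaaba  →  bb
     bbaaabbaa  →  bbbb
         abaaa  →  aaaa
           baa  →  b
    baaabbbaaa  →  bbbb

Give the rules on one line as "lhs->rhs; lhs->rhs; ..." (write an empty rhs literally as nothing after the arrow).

  | aba => aa
  | bbabbaaa => bbbbaaa => bbbbaa => bbbba => bbbb
  | aababaa => aaabaa => aaaaa
  | aabb => aab => aa

ab->a; ba->b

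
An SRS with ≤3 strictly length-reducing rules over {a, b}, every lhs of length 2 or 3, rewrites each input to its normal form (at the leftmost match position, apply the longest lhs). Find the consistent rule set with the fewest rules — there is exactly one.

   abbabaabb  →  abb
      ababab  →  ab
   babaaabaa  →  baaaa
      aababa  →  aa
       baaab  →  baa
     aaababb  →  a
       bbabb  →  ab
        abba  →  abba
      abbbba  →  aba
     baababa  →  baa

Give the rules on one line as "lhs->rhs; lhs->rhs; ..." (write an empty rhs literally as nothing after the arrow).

aab->a; bab->b; bbb->ab

  | abbabaabb => abbaabb => abbab => abb
  | ababab => abab => ab
  | babaaabaa => baaabaa => baaaa
  | aababa => aaba => aa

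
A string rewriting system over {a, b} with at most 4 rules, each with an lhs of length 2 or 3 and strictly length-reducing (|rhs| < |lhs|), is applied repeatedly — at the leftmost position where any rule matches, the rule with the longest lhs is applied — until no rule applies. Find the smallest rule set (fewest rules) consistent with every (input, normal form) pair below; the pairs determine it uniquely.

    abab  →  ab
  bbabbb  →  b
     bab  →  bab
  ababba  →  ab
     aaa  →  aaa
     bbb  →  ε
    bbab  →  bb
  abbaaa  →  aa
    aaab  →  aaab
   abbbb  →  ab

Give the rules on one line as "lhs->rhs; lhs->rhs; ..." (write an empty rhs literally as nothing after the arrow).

  | abab => ab
  | bbabbb => bbbb => b
  | bab
  | ababba => abba => ab

aba->a; bba->b; bbb->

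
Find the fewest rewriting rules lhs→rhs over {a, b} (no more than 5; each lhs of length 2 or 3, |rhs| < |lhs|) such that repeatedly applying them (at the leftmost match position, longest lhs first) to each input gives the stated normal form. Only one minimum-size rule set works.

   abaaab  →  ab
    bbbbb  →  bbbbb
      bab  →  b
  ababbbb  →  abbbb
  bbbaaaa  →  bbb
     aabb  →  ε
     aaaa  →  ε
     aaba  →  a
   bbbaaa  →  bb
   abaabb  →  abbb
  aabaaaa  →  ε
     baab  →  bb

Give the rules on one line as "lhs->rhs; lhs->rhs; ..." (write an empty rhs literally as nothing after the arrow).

aa->; aab->aa; ba->; baa->b

  | abaaab => abab => ab
  | bbbbb
  | bab => b
  | ababbbb => abbbb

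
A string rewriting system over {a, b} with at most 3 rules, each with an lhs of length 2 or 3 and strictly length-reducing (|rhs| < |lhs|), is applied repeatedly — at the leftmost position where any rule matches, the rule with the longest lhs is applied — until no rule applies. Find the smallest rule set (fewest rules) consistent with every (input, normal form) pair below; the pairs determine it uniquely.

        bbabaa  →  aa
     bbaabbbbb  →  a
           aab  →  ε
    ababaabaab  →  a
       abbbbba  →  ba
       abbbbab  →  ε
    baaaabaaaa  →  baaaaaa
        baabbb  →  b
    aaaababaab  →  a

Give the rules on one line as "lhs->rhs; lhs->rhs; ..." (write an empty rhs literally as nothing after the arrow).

aab->; ab->b; bb->a

  | bbabaa => aabaa => aa
  | bbaabbbbb => aaabbbbb => abbbb => bbbb => abb => bb => a
  | aab => ε
  | ababaabaab => babaabaab => bbaabaab => aaabaab => aaab => a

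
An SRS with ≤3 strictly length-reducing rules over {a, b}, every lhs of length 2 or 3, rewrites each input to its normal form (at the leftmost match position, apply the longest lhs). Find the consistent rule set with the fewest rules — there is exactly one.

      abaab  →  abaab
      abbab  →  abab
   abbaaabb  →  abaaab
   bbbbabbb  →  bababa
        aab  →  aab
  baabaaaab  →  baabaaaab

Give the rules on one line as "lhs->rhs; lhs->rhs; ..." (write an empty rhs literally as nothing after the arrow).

bb->b; bbb->ba

  | abaab
  | abbab => abab
  | abbaaabb => abaaabb => abaaab
  | bbbbabbb => bababbb => bababa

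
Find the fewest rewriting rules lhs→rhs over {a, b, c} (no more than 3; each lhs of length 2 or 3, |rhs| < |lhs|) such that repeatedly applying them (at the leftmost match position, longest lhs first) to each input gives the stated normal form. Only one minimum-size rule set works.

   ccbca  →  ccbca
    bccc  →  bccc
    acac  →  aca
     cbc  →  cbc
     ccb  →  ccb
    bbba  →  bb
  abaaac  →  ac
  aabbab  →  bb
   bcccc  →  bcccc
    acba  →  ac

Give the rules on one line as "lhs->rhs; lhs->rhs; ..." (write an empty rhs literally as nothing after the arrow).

  | ccbca
  | bccc
  | acac => aca
  | cbc

aa->; ba->; cac->ca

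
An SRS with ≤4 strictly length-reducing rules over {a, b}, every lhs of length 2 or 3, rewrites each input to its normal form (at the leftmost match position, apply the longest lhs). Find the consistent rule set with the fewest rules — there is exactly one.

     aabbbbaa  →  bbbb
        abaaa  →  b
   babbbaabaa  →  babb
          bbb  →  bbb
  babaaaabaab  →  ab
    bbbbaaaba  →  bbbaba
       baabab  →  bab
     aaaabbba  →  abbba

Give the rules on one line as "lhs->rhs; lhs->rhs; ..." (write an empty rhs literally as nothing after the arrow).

  | aabbbbaa => bbbbbaa => bbbb
  | abaaa => aa => b
  | babbbaabaa => babbbaa => babb
  | bbb

aa->b; aaa->; baa->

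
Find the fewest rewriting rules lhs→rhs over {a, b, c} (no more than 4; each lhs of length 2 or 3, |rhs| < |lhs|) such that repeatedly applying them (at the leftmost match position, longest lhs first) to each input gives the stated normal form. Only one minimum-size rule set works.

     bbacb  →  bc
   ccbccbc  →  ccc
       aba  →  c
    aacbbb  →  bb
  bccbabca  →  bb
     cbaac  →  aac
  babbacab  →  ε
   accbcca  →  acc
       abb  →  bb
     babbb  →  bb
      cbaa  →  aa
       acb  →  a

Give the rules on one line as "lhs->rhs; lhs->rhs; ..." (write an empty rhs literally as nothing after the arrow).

ab->b; ba->c; ca->; cb->

  | bbacb => bccb => bc
  | ccbccbc => cccbc => ccc
  | aba => ba => c
  | aacbbb => aabb => abb => bb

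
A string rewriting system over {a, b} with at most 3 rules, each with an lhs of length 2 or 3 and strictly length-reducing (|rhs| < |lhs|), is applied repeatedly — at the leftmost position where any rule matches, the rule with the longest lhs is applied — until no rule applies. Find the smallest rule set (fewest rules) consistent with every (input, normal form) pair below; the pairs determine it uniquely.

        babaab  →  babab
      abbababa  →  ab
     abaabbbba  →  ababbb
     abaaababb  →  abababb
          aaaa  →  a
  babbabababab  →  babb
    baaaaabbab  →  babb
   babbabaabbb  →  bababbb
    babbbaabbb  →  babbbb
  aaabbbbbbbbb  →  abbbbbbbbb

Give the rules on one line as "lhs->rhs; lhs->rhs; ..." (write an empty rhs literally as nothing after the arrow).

aa->a; bba->b

  | babaab => babab
  | abbababa => abbaba => abba => ab
  | abaabbbba => ababbbba => ababbb
  | abaaababb => abaababb => abababb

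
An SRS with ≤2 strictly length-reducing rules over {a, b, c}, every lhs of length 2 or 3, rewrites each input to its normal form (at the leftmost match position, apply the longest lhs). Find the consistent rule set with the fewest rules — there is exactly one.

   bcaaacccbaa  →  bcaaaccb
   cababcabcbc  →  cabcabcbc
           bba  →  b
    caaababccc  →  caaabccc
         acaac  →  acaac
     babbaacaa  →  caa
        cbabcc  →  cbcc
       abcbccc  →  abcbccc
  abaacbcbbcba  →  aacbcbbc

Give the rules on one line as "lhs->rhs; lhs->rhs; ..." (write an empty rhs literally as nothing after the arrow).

  | bcaaacccbaa => bcaaaccca => bcaaaccb
  | cababcabcbc => cabcabcbc
  | bba => b
  | caaababccc => caaabccc

ba->; cca->cb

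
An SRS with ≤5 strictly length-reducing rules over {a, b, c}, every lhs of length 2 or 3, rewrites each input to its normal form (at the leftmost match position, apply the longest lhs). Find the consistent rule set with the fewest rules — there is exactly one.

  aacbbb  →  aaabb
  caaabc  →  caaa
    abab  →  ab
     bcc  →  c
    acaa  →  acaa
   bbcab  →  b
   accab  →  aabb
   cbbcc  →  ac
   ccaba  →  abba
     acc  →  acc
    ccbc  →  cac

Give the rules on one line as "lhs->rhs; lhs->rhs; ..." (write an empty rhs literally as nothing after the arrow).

  | aacbbb => aaabb
  | caaabc => caaa
  | abab => ab
  | bcc => c

bab->b; bc->; cb->a; cca->ab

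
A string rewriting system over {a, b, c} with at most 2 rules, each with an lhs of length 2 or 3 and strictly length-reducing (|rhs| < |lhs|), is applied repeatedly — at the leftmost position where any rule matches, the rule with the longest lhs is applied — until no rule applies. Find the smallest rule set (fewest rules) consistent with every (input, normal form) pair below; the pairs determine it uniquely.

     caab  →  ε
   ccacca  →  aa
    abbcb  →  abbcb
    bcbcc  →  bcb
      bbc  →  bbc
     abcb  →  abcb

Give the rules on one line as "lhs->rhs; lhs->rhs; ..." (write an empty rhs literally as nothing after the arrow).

  | caab => cc => ε
  | ccacca => acca => aa
  | abbcb
  | bcbcc => bcb

aab->c; cc->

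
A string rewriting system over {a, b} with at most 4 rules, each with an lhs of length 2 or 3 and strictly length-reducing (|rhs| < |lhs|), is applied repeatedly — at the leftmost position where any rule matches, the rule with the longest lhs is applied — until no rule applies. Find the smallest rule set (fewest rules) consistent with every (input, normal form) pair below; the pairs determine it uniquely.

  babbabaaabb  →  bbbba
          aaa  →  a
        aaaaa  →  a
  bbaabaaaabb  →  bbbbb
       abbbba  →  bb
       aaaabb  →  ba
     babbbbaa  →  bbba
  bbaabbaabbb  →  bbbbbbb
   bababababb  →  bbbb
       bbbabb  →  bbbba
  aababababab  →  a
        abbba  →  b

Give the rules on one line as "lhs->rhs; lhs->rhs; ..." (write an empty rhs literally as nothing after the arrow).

aa->a; ab->a; abb->ba; baa->b

  | babbabaaabb => bbaabaaabb => bbbaaabb => bbbabb => bbbba
  | aaa => aa => a
  | aaaaa => aaaa => aaa => aa => a
  | bbaabaaaabb => bbbaaaabb => bbbaabb => bbbbb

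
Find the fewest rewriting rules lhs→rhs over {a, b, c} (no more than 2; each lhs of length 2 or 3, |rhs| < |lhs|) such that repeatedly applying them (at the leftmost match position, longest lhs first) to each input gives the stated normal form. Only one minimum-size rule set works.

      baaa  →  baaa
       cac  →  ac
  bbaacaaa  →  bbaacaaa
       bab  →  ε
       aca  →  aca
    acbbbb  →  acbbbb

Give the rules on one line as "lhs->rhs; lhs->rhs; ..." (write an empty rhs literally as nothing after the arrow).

  | baaa
  | cac => ac
  | bbaacaaa
  | bab => ε

bab->; cac->ac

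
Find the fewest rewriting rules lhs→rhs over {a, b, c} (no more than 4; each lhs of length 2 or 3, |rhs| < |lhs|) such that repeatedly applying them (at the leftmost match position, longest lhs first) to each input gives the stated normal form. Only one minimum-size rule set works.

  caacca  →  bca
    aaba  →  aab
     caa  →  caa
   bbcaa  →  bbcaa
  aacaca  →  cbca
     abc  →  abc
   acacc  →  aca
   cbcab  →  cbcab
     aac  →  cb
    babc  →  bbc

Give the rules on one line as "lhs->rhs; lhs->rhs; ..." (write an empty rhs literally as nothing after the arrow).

  | caacca => ccbca => bca
  | aaba => aab
  | caa
  | bbcaa

aac->cb; ba->b; cc->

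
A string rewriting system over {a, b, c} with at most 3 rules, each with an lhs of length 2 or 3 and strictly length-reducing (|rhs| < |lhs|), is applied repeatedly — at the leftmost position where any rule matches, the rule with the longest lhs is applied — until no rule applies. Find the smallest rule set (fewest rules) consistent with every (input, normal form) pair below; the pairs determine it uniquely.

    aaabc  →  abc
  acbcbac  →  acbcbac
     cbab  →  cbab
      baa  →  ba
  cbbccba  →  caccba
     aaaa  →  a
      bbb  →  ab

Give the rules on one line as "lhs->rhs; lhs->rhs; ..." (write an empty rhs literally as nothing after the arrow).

aa->a; bb->a

  | aaabc => aabc => abc
  | acbcbac
  | cbab
  | baa => ba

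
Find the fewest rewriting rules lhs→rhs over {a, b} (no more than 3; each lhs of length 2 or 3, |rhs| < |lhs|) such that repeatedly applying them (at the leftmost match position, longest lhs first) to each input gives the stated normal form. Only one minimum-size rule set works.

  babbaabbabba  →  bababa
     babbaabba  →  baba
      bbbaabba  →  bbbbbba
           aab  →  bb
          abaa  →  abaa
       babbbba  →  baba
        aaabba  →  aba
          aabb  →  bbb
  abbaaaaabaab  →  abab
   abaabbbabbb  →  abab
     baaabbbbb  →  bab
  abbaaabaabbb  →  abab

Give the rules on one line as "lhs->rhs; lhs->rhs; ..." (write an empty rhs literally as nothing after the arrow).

aab->bb; abb->ab

  | babbaabbabba => babaabbabba => babbbbabba => babbbabba => babbabba => bababba => bababa
  | babbaabba => babaabba => babbbba => babbba => babba => baba
  | bbbaabba => bbbbbba
  | aab => bb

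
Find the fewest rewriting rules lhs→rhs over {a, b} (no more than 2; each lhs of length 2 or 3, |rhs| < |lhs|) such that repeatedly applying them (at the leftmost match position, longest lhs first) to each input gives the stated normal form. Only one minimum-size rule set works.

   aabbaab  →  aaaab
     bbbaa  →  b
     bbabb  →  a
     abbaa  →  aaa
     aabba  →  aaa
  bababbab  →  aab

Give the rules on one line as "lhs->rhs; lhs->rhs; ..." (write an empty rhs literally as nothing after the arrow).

ba->b; bb->

  | aabbaab => aaaab
  | bbbaa => baa => ba => b
  | bbabb => abb => a
  | abbaa => aaa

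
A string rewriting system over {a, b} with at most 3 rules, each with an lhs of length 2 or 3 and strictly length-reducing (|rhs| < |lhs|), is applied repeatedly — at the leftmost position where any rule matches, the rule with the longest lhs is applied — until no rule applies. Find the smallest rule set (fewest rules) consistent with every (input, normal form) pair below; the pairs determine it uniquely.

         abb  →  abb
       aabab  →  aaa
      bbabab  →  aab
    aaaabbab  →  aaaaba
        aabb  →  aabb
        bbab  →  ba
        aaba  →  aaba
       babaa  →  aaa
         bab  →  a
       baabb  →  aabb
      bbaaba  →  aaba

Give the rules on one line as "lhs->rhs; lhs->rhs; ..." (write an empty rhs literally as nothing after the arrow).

baa->aa; bab->a

  | abb
  | aabab => aaa
  | bbabab => baab => aab
  | aaaabbab => aaaaba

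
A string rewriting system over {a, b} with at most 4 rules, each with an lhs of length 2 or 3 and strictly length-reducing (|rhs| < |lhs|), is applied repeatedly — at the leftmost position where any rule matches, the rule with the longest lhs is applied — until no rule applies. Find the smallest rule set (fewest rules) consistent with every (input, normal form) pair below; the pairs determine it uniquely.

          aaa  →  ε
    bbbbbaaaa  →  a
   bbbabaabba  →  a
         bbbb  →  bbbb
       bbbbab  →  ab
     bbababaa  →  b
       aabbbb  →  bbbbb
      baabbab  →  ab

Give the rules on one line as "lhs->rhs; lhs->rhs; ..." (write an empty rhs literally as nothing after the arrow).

aa->b; aaa->; ba->a

  | aaa => ε
  | bbbbbaaaa => bbbbaaaa => bbbaaaa => bbaaaa => baaaa => aaaa => a
  | bbbabaabba => bbabaabba => babaabba => abaabba => aaabba => bba => ba => a
  | bbbb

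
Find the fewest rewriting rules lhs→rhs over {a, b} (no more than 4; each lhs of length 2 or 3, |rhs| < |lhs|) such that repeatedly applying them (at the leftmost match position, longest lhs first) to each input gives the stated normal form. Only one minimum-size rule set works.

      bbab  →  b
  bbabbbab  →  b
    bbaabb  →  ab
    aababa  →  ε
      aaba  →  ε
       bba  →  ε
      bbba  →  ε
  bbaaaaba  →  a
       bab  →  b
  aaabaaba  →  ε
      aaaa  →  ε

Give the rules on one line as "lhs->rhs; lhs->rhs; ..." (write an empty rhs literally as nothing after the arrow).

  | bbab => bab => b
  | bbabbbab => babbbab => bbbab => bbab => bab => b
  | bbaabb => baabb => abb => ab
  | aababa => baba => ba => ε

aa->; ba->; bb->b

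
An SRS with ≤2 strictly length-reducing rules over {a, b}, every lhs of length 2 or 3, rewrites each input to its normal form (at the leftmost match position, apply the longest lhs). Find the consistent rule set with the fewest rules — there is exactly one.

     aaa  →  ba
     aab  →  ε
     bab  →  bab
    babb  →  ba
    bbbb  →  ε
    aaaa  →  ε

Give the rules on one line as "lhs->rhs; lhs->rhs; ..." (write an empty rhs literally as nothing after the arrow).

  | aaa => ba
  | aab => bb => ε
  | bab
  | babb => ba

aa->b; bb->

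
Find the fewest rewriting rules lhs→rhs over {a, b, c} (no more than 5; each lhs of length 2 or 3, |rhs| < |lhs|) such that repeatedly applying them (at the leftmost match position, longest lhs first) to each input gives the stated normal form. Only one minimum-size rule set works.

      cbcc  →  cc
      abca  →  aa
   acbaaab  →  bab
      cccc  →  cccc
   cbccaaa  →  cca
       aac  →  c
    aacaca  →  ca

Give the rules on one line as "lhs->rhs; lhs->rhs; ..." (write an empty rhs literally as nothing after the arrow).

aaa->a; aac->c; ac->; bc->

  | cbcc => cc
  | abca => aa
  | acbaaab => baaab => bab
  | cccc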